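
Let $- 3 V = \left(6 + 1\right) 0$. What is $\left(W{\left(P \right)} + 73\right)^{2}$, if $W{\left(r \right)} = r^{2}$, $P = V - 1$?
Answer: $5476$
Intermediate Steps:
$V = 0$ ($V = - \frac{\left(6 + 1\right) 0}{3} = - \frac{7 \cdot 0}{3} = \left(- \frac{1}{3}\right) 0 = 0$)
$P = -1$ ($P = 0 - 1 = -1$)
$\left(W{\left(P \right)} + 73\right)^{2} = \left(\left(-1\right)^{2} + 73\right)^{2} = \left(1 + 73\right)^{2} = 74^{2} = 5476$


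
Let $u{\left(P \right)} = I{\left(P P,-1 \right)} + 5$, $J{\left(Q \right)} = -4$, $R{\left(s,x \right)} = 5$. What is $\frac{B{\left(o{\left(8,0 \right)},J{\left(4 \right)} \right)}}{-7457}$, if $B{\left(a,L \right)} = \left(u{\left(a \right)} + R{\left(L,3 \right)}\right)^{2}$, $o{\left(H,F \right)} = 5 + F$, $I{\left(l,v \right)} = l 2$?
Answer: $- \frac{3600}{7457} \approx -0.48277$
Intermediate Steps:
$I{\left(l,v \right)} = 2 l$
$u{\left(P \right)} = 5 + 2 P^{2}$ ($u{\left(P \right)} = 2 P P + 5 = 2 P^{2} + 5 = 5 + 2 P^{2}$)
$B{\left(a,L \right)} = \left(10 + 2 a^{2}\right)^{2}$ ($B{\left(a,L \right)} = \left(\left(5 + 2 a^{2}\right) + 5\right)^{2} = \left(10 + 2 a^{2}\right)^{2}$)
$\frac{B{\left(o{\left(8,0 \right)},J{\left(4 \right)} \right)}}{-7457} = \frac{4 \left(5 + \left(5 + 0\right)^{2}\right)^{2}}{-7457} = 4 \left(5 + 5^{2}\right)^{2} \left(- \frac{1}{7457}\right) = 4 \left(5 + 25\right)^{2} \left(- \frac{1}{7457}\right) = 4 \cdot 30^{2} \left(- \frac{1}{7457}\right) = 4 \cdot 900 \left(- \frac{1}{7457}\right) = 3600 \left(- \frac{1}{7457}\right) = - \frac{3600}{7457}$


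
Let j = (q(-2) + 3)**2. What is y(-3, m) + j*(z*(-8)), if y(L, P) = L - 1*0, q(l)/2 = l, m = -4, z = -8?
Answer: 61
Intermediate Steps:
q(l) = 2*l
y(L, P) = L (y(L, P) = L + 0 = L)
j = 1 (j = (2*(-2) + 3)**2 = (-4 + 3)**2 = (-1)**2 = 1)
y(-3, m) + j*(z*(-8)) = -3 + 1*(-8*(-8)) = -3 + 1*64 = -3 + 64 = 61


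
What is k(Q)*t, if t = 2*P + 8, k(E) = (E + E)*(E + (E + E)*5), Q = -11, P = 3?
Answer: 37268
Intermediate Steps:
k(E) = 22*E**2 (k(E) = (2*E)*(E + (2*E)*5) = (2*E)*(E + 10*E) = (2*E)*(11*E) = 22*E**2)
t = 14 (t = 2*3 + 8 = 6 + 8 = 14)
k(Q)*t = (22*(-11)**2)*14 = (22*121)*14 = 2662*14 = 37268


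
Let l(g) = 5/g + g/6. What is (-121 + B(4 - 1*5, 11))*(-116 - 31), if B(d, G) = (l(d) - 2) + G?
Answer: 34447/2 ≈ 17224.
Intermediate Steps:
l(g) = 5/g + g/6 (l(g) = 5/g + g*(⅙) = 5/g + g/6)
B(d, G) = -2 + G + 5/d + d/6 (B(d, G) = ((5/d + d/6) - 2) + G = (-2 + 5/d + d/6) + G = -2 + G + 5/d + d/6)
(-121 + B(4 - 1*5, 11))*(-116 - 31) = (-121 + (-2 + 11 + 5/(4 - 1*5) + (4 - 1*5)/6))*(-116 - 31) = (-121 + (-2 + 11 + 5/(4 - 5) + (4 - 5)/6))*(-147) = (-121 + (-2 + 11 + 5/(-1) + (⅙)*(-1)))*(-147) = (-121 + (-2 + 11 + 5*(-1) - ⅙))*(-147) = (-121 + (-2 + 11 - 5 - ⅙))*(-147) = (-121 + 23/6)*(-147) = -703/6*(-147) = 34447/2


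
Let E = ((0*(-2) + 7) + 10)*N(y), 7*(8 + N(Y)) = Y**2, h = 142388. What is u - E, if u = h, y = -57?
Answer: 942435/7 ≈ 1.3463e+5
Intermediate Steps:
u = 142388
N(Y) = -8 + Y**2/7
E = 54281/7 (E = ((0*(-2) + 7) + 10)*(-8 + (1/7)*(-57)**2) = ((0 + 7) + 10)*(-8 + (1/7)*3249) = (7 + 10)*(-8 + 3249/7) = 17*(3193/7) = 54281/7 ≈ 7754.4)
u - E = 142388 - 1*54281/7 = 142388 - 54281/7 = 942435/7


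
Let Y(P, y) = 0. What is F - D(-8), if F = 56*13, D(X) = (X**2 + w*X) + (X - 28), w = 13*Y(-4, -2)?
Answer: 700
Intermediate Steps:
w = 0 (w = 13*0 = 0)
D(X) = -28 + X + X**2 (D(X) = (X**2 + 0*X) + (X - 28) = (X**2 + 0) + (-28 + X) = X**2 + (-28 + X) = -28 + X + X**2)
F = 728
F - D(-8) = 728 - (-28 - 8 + (-8)**2) = 728 - (-28 - 8 + 64) = 728 - 1*28 = 728 - 28 = 700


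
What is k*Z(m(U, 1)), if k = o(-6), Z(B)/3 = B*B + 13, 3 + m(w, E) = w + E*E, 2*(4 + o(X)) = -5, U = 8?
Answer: -1911/2 ≈ -955.50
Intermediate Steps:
o(X) = -13/2 (o(X) = -4 + (1/2)*(-5) = -4 - 5/2 = -13/2)
m(w, E) = -3 + w + E**2 (m(w, E) = -3 + (w + E*E) = -3 + (w + E**2) = -3 + w + E**2)
Z(B) = 39 + 3*B**2 (Z(B) = 3*(B*B + 13) = 3*(B**2 + 13) = 3*(13 + B**2) = 39 + 3*B**2)
k = -13/2 ≈ -6.5000
k*Z(m(U, 1)) = -13*(39 + 3*(-3 + 8 + 1**2)**2)/2 = -13*(39 + 3*(-3 + 8 + 1)**2)/2 = -13*(39 + 3*6**2)/2 = -13*(39 + 3*36)/2 = -13*(39 + 108)/2 = -13/2*147 = -1911/2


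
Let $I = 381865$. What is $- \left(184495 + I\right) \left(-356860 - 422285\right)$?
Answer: $441276562200$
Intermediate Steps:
$- \left(184495 + I\right) \left(-356860 - 422285\right) = - \left(184495 + 381865\right) \left(-356860 - 422285\right) = - 566360 \left(-779145\right) = \left(-1\right) \left(-441276562200\right) = 441276562200$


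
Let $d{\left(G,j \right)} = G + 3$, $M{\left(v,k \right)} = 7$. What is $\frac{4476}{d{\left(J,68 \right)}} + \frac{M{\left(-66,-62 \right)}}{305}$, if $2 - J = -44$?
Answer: $\frac{1365523}{14945} \approx 91.37$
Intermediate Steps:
$J = 46$ ($J = 2 - -44 = 2 + 44 = 46$)
$d{\left(G,j \right)} = 3 + G$
$\frac{4476}{d{\left(J,68 \right)}} + \frac{M{\left(-66,-62 \right)}}{305} = \frac{4476}{3 + 46} + \frac{7}{305} = \frac{4476}{49} + 7 \cdot \frac{1}{305} = 4476 \cdot \frac{1}{49} + \frac{7}{305} = \frac{4476}{49} + \frac{7}{305} = \frac{1365523}{14945}$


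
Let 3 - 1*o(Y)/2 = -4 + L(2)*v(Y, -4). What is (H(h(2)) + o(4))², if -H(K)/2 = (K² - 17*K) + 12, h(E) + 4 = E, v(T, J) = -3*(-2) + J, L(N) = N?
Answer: 8836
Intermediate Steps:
v(T, J) = 6 + J
h(E) = -4 + E
H(K) = -24 - 2*K² + 34*K (H(K) = -2*((K² - 17*K) + 12) = -2*(12 + K² - 17*K) = -24 - 2*K² + 34*K)
o(Y) = 6 (o(Y) = 6 - 2*(-4 + 2*(6 - 4)) = 6 - 2*(-4 + 2*2) = 6 - 2*(-4 + 4) = 6 - 2*0 = 6 + 0 = 6)
(H(h(2)) + o(4))² = ((-24 - 2*(-4 + 2)² + 34*(-4 + 2)) + 6)² = ((-24 - 2*(-2)² + 34*(-2)) + 6)² = ((-24 - 2*4 - 68) + 6)² = ((-24 - 8 - 68) + 6)² = (-100 + 6)² = (-94)² = 8836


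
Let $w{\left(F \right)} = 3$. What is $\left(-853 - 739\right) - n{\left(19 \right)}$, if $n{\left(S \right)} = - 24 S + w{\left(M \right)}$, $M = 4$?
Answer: $-1139$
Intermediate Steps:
$n{\left(S \right)} = 3 - 24 S$ ($n{\left(S \right)} = - 24 S + 3 = 3 - 24 S$)
$\left(-853 - 739\right) - n{\left(19 \right)} = \left(-853 - 739\right) - \left(3 - 456\right) = -1592 - -453 = -1592 + 453 = -1139$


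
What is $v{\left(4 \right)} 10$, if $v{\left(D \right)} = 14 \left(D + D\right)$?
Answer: $1120$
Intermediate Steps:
$v{\left(D \right)} = 28 D$ ($v{\left(D \right)} = 14 \cdot 2 D = 28 D$)
$v{\left(4 \right)} 10 = 28 \cdot 4 \cdot 10 = 112 \cdot 10 = 1120$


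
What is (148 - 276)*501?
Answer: -64128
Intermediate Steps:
(148 - 276)*501 = -128*501 = -64128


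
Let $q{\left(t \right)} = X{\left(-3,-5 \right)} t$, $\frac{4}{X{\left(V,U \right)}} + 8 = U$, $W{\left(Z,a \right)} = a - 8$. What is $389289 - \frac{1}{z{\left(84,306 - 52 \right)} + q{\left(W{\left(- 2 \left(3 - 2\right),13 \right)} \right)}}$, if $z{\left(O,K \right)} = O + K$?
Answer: $\frac{1702750073}{4374} \approx 3.8929 \cdot 10^{5}$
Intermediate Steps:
$W{\left(Z,a \right)} = -8 + a$ ($W{\left(Z,a \right)} = a - 8 = -8 + a$)
$X{\left(V,U \right)} = \frac{4}{-8 + U}$
$q{\left(t \right)} = - \frac{4 t}{13}$ ($q{\left(t \right)} = \frac{4}{-8 - 5} t = \frac{4}{-13} t = 4 \left(- \frac{1}{13}\right) t = - \frac{4 t}{13}$)
$z{\left(O,K \right)} = K + O$
$389289 - \frac{1}{z{\left(84,306 - 52 \right)} + q{\left(W{\left(- 2 \left(3 - 2\right),13 \right)} \right)}} = 389289 - \frac{1}{\left(\left(306 - 52\right) + 84\right) - \frac{4 \left(-8 + 13\right)}{13}} = 389289 - \frac{1}{\left(\left(306 - 52\right) + 84\right) - \frac{20}{13}} = 389289 - \frac{1}{\left(254 + 84\right) - \frac{20}{13}} = 389289 - \frac{1}{338 - \frac{20}{13}} = 389289 - \frac{1}{\frac{4374}{13}} = 389289 - \frac{13}{4374} = \frac{1702750073}{4374}$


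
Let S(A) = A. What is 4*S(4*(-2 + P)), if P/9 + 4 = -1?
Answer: -752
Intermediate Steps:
P = -45 (P = -36 + 9*(-1) = -36 - 9 = -45)
4*S(4*(-2 + P)) = 4*(4*(-2 - 45)) = 4*(4*(-47)) = 4*(-188) = -752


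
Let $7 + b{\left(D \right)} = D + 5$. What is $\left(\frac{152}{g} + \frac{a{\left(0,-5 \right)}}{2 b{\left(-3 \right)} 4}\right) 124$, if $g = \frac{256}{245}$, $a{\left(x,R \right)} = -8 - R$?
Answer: $\frac{721897}{40} \approx 18047.0$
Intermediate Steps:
$b{\left(D \right)} = -2 + D$ ($b{\left(D \right)} = -7 + \left(D + 5\right) = -7 + \left(5 + D\right) = -2 + D$)
$g = \frac{256}{245}$ ($g = 256 \cdot \frac{1}{245} = \frac{256}{245} \approx 1.0449$)
$\left(\frac{152}{g} + \frac{a{\left(0,-5 \right)}}{2 b{\left(-3 \right)} 4}\right) 124 = \left(\frac{152}{\frac{256}{245}} + \frac{-8 - -5}{2 \left(-2 - 3\right) 4}\right) 124 = \left(152 \cdot \frac{245}{256} + \frac{-8 + 5}{2 \left(-5\right) 4}\right) 124 = \left(\frac{4655}{32} - \frac{3}{\left(-10\right) 4}\right) 124 = \left(\frac{4655}{32} - \frac{3}{-40}\right) 124 = \left(\frac{4655}{32} - - \frac{3}{40}\right) 124 = \left(\frac{4655}{32} + \frac{3}{40}\right) 124 = \frac{23287}{160} \cdot 124 = \frac{721897}{40}$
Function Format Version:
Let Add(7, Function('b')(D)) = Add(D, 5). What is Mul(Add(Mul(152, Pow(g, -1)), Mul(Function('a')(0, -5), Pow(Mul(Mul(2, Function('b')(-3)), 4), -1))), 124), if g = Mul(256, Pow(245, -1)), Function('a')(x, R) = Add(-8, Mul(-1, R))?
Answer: Rational(721897, 40) ≈ 18047.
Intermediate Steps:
Function('b')(D) = Add(-2, D) (Function('b')(D) = Add(-7, Add(D, 5)) = Add(-7, Add(5, D)) = Add(-2, D))
g = Rational(256, 245) (g = Mul(256, Rational(1, 245)) = Rational(256, 245) ≈ 1.0449)
Mul(Add(Mul(152, Pow(g, -1)), Mul(Function('a')(0, -5), Pow(Mul(Mul(2, Function('b')(-3)), 4), -1))), 124) = Mul(Add(Mul(152, Pow(Rational(256, 245), -1)), Mul(Add(-8, Mul(-1, -5)), Pow(Mul(Mul(2, Add(-2, -3)), 4), -1))), 124) = Mul(Add(Mul(152, Rational(245, 256)), Mul(Add(-8, 5), Pow(Mul(Mul(2, -5), 4), -1))), 124) = Mul(Add(Rational(4655, 32), Mul(-3, Pow(Mul(-10, 4), -1))), 124) = Mul(Add(Rational(4655, 32), Mul(-3, Pow(-40, -1))), 124) = Mul(Add(Rational(4655, 32), Mul(-3, Rational(-1, 40))), 124) = Mul(Add(Rational(4655, 32), Rational(3, 40)), 124) = Mul(Rational(23287, 160), 124) = Rational(721897, 40)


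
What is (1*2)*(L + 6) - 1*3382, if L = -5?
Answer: -3380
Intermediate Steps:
(1*2)*(L + 6) - 1*3382 = (1*2)*(-5 + 6) - 1*3382 = 2*1 - 3382 = 2 - 3382 = -3380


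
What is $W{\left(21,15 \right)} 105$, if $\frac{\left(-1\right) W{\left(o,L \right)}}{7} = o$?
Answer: $-15435$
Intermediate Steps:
$W{\left(o,L \right)} = - 7 o$
$W{\left(21,15 \right)} 105 = \left(-7\right) 21 \cdot 105 = \left(-147\right) 105 = -15435$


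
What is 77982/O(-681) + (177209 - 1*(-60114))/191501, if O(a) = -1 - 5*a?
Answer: 7870739237/325934702 ≈ 24.148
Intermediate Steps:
77982/O(-681) + (177209 - 1*(-60114))/191501 = 77982/(-1 - 5*(-681)) + (177209 - 1*(-60114))/191501 = 77982/(-1 + 3405) + (177209 + 60114)*(1/191501) = 77982/3404 + 237323*(1/191501) = 77982*(1/3404) + 237323/191501 = 38991/1702 + 237323/191501 = 7870739237/325934702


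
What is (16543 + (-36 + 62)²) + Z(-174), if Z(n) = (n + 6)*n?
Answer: 46451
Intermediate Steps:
Z(n) = n*(6 + n) (Z(n) = (6 + n)*n = n*(6 + n))
(16543 + (-36 + 62)²) + Z(-174) = (16543 + (-36 + 62)²) - 174*(6 - 174) = (16543 + 26²) - 174*(-168) = (16543 + 676) + 29232 = 17219 + 29232 = 46451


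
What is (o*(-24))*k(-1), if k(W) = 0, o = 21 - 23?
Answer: 0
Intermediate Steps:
o = -2
(o*(-24))*k(-1) = -2*(-24)*0 = 48*0 = 0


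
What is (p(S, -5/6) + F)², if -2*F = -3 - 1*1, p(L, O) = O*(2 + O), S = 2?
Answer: 1369/1296 ≈ 1.0563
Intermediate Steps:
F = 2 (F = -(-3 - 1*1)/2 = -(-3 - 1)/2 = -½*(-4) = 2)
(p(S, -5/6) + F)² = ((-5/6)*(2 - 5/6) + 2)² = ((-5*⅙)*(2 - 5*⅙) + 2)² = (-5*(2 - ⅚)/6 + 2)² = (-⅚*7/6 + 2)² = (-35/36 + 2)² = (37/36)² = 1369/1296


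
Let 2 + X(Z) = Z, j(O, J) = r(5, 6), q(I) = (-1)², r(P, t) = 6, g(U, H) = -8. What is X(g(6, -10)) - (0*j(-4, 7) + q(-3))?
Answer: -11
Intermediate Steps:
q(I) = 1
j(O, J) = 6
X(Z) = -2 + Z
X(g(6, -10)) - (0*j(-4, 7) + q(-3)) = (-2 - 8) - (0*6 + 1) = -10 - (0 + 1) = -10 - 1*1 = -10 - 1 = -11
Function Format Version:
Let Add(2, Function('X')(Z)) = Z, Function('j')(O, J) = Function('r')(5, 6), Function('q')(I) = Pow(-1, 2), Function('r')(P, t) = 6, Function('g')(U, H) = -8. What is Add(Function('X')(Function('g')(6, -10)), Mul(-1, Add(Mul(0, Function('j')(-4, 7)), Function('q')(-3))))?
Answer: -11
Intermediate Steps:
Function('q')(I) = 1
Function('j')(O, J) = 6
Function('X')(Z) = Add(-2, Z)
Add(Function('X')(Function('g')(6, -10)), Mul(-1, Add(Mul(0, Function('j')(-4, 7)), Function('q')(-3)))) = Add(Add(-2, -8), Mul(-1, Add(Mul(0, 6), 1))) = Add(-10, Mul(-1, Add(0, 1))) = Add(-10, Mul(-1, 1)) = Add(-10, -1) = -11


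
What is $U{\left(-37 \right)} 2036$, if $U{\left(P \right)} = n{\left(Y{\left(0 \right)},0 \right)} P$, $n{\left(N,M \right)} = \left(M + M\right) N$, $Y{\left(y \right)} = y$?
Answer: $0$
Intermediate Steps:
$n{\left(N,M \right)} = 2 M N$
$U{\left(P \right)} = 0$ ($U{\left(P \right)} = 2 \cdot 0 \cdot 0 P = 0 P = 0$)
$U{\left(-37 \right)} 2036 = 0 \cdot 2036 = 0$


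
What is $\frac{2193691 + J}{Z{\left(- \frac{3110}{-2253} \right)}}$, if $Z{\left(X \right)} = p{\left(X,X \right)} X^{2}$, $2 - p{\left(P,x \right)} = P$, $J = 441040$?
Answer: $\frac{30131437859108487}{13502251600} \approx 2.2316 \cdot 10^{6}$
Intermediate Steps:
$p{\left(P,x \right)} = 2 - P$
$Z{\left(X \right)} = X^{2} \left(2 - X\right)$ ($Z{\left(X \right)} = \left(2 - X\right) X^{2} = X^{2} \left(2 - X\right)$)
$\frac{2193691 + J}{Z{\left(- \frac{3110}{-2253} \right)}} = \frac{2193691 + 441040}{\left(- \frac{3110}{-2253}\right)^{2} \left(2 - - \frac{3110}{-2253}\right)} = \frac{2634731}{\left(\left(-3110\right) \left(- \frac{1}{2253}\right)\right)^{2} \left(2 - \left(-3110\right) \left(- \frac{1}{2253}\right)\right)} = \frac{2634731}{\left(\frac{3110}{2253}\right)^{2} \left(2 - \frac{3110}{2253}\right)} = \frac{2634731}{\frac{9672100}{5076009} \left(2 - \frac{3110}{2253}\right)} = \frac{2634731}{\frac{9672100}{5076009} \cdot \frac{1396}{2253}} = \frac{2634731}{\frac{13502251600}{11436248277}} = 2634731 \cdot \frac{11436248277}{13502251600} = \frac{30131437859108487}{13502251600}$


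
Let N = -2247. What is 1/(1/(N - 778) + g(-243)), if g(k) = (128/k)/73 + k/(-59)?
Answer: 3165968025/13015604024 ≈ 0.24324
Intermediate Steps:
g(k) = -k/59 + 128/(73*k) (g(k) = (128/k)*(1/73) + k*(-1/59) = 128/(73*k) - k/59 = -k/59 + 128/(73*k))
1/(1/(N - 778) + g(-243)) = 1/(1/(-2247 - 778) + (-1/59*(-243) + (128/73)/(-243))) = 1/(1/(-3025) + (243/59 + (128/73)*(-1/243))) = 1/(-1/3025 + (243/59 - 128/17739)) = 1/(-1/3025 + 4303025/1046601) = 1/(13015604024/3165968025) = 3165968025/13015604024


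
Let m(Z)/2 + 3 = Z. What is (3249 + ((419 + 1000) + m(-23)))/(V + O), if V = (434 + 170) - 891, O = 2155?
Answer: 1154/467 ≈ 2.4711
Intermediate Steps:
m(Z) = -6 + 2*Z
V = -287 (V = 604 - 891 = -287)
(3249 + ((419 + 1000) + m(-23)))/(V + O) = (3249 + ((419 + 1000) + (-6 + 2*(-23))))/(-287 + 2155) = (3249 + (1419 + (-6 - 46)))/1868 = (3249 + (1419 - 52))*(1/1868) = (3249 + 1367)*(1/1868) = 4616*(1/1868) = 1154/467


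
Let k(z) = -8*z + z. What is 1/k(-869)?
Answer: 1/6083 ≈ 0.00016439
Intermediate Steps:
k(z) = -7*z
1/k(-869) = 1/(-7*(-869)) = 1/6083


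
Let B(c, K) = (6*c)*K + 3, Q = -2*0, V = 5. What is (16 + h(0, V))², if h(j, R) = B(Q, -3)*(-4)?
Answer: 16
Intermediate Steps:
Q = 0
B(c, K) = 3 + 6*K*c (B(c, K) = 6*K*c + 3 = 3 + 6*K*c)
h(j, R) = -12 (h(j, R) = (3 + 6*(-3)*0)*(-4) = (3 + 0)*(-4) = 3*(-4) = -12)
(16 + h(0, V))² = (16 - 12)² = 4² = 16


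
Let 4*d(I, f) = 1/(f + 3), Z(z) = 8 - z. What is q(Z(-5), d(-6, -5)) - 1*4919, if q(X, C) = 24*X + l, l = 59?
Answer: -4548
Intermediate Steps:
d(I, f) = 1/(4*(3 + f)) (d(I, f) = 1/(4*(f + 3)) = 1/(4*(3 + f)))
q(X, C) = 59 + 24*X (q(X, C) = 24*X + 59 = 59 + 24*X)
q(Z(-5), d(-6, -5)) - 1*4919 = (59 + 24*(8 - 1*(-5))) - 1*4919 = (59 + 24*(8 + 5)) - 4919 = (59 + 24*13) - 4919 = (59 + 312) - 4919 = 371 - 4919 = -4548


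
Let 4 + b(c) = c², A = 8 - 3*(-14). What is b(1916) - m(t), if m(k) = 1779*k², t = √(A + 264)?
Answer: 3112446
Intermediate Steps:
A = 50 (A = 8 + 42 = 50)
t = √314 (t = √(50 + 264) = √314 ≈ 17.720)
b(c) = -4 + c²
b(1916) - m(t) = (-4 + 1916²) - 1779*(√314)² = (-4 + 3671056) - 1779*314 = 3671052 - 1*558606 = 3671052 - 558606 = 3112446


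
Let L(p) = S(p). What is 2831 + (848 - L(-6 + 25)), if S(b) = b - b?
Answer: 3679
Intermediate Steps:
S(b) = 0
L(p) = 0
2831 + (848 - L(-6 + 25)) = 2831 + (848 - 1*0) = 2831 + (848 + 0) = 2831 + 848 = 3679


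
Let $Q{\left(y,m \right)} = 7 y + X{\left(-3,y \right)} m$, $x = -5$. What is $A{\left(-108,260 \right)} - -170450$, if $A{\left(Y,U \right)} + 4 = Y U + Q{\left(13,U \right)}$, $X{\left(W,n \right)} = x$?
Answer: $141157$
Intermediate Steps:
$X{\left(W,n \right)} = -5$
$Q{\left(y,m \right)} = - 5 m + 7 y$ ($Q{\left(y,m \right)} = 7 y - 5 m = - 5 m + 7 y$)
$A{\left(Y,U \right)} = 87 - 5 U + U Y$ ($A{\left(Y,U \right)} = -4 - \left(-91 + 5 U - Y U\right) = -4 - \left(-91 + 5 U - U Y\right) = -4 + \left(91 - 5 U + U Y\right) = 87 - 5 U + U Y$)
$A{\left(-108,260 \right)} - -170450 = \left(87 - 1300 + 260 \left(-108\right)\right) - -170450 = \left(87 - 1300 - 28080\right) + 170450 = -29293 + 170450 = 141157$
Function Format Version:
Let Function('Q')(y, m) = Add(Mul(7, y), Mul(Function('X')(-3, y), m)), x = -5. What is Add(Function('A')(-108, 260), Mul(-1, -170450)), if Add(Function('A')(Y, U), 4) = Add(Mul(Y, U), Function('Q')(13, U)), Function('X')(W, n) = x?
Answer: 141157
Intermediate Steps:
Function('X')(W, n) = -5
Function('Q')(y, m) = Add(Mul(-5, m), Mul(7, y)) (Function('Q')(y, m) = Add(Mul(7, y), Mul(-5, m)) = Add(Mul(-5, m), Mul(7, y)))
Function('A')(Y, U) = Add(87, Mul(-5, U), Mul(U, Y)) (Function('A')(Y, U) = Add(-4, Add(Mul(Y, U), Add(Mul(-5, U), Mul(7, 13)))) = Add(-4, Add(Mul(U, Y), Add(Mul(-5, U), 91))) = Add(-4, Add(Mul(U, Y), Add(91, Mul(-5, U)))) = Add(-4, Add(91, Mul(-5, U), Mul(U, Y))) = Add(87, Mul(-5, U), Mul(U, Y)))
Add(Function('A')(-108, 260), Mul(-1, -170450)) = Add(Add(87, Mul(-5, 260), Mul(260, -108)), Mul(-1, -170450)) = Add(Add(87, -1300, -28080), 170450) = Add(-29293, 170450) = 141157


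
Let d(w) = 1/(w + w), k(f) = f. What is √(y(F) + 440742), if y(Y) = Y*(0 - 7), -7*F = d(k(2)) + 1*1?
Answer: √1762973/2 ≈ 663.88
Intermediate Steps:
d(w) = 1/(2*w)
F = -5/28 (F = -((½)/2 + 1*1)/7 = -((½)*(½) + 1)/7 = -(¼ + 1)/7 = -⅐*5/4 = -5/28 ≈ -0.17857)
y(Y) = -7*Y (y(Y) = Y*(-7) = -7*Y)
√(y(F) + 440742) = √(-7*(-5/28) + 440742) = √(5/4 + 440742) = √(1762973/4) = √1762973/2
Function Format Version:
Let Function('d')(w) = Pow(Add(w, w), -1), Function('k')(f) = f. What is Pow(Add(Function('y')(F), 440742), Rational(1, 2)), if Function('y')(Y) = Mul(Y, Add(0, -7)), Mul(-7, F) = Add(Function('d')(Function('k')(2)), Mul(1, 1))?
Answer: Mul(Rational(1, 2), Pow(1762973, Rational(1, 2))) ≈ 663.88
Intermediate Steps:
Function('d')(w) = Mul(Rational(1, 2), Pow(w, -1)) (Function('d')(w) = Pow(Mul(2, w), -1) = Mul(Rational(1, 2), Pow(w, -1)))
F = Rational(-5, 28) (F = Mul(Rational(-1, 7), Add(Mul(Rational(1, 2), Pow(2, -1)), Mul(1, 1))) = Mul(Rational(-1, 7), Add(Mul(Rational(1, 2), Rational(1, 2)), 1)) = Mul(Rational(-1, 7), Add(Rational(1, 4), 1)) = Mul(Rational(-1, 7), Rational(5, 4)) = Rational(-5, 28) ≈ -0.17857)
Function('y')(Y) = Mul(-7, Y) (Function('y')(Y) = Mul(Y, -7) = Mul(-7, Y))
Pow(Add(Function('y')(F), 440742), Rational(1, 2)) = Pow(Add(Mul(-7, Rational(-5, 28)), 440742), Rational(1, 2)) = Pow(Add(Rational(5, 4), 440742), Rational(1, 2)) = Pow(Rational(1762973, 4), Rational(1, 2)) = Mul(Rational(1, 2), Pow(1762973, Rational(1, 2)))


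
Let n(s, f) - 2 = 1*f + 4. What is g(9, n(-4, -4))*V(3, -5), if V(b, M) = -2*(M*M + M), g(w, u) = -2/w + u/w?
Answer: 0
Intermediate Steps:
n(s, f) = 6 + f (n(s, f) = 2 + (1*f + 4) = 2 + (f + 4) = 2 + (4 + f) = 6 + f)
V(b, M) = -2*M - 2*M² (V(b, M) = -2*(M² + M) = -2*(M + M²) = -2*M - 2*M²)
g(9, n(-4, -4))*V(3, -5) = ((-2 + (6 - 4))/9)*(-2*(-5)*(1 - 5)) = ((-2 + 2)/9)*(-2*(-5)*(-4)) = ((⅑)*0)*(-40) = 0*(-40) = 0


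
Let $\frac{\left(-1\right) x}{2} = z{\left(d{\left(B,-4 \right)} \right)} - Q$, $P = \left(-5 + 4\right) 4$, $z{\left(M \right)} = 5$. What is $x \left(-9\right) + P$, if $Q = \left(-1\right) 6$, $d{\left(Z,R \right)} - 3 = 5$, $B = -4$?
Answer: $194$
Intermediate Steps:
$d{\left(Z,R \right)} = 8$ ($d{\left(Z,R \right)} = 3 + 5 = 8$)
$P = -4$ ($P = \left(-1\right) 4 = -4$)
$Q = -6$
$x = -22$ ($x = - 2 \left(5 - -6\right) = - 2 \left(5 + 6\right) = \left(-2\right) 11 = -22$)
$x \left(-9\right) + P = \left(-22\right) \left(-9\right) - 4 = 198 - 4 = 194$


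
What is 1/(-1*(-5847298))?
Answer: 1/5847298 ≈ 1.7102e-7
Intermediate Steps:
1/(-1*(-5847298)) = 1/5847298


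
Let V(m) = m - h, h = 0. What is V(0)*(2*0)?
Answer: 0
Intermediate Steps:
V(m) = m (V(m) = m - 1*0 = m + 0 = m)
V(0)*(2*0) = 0*(2*0) = 0*0 = 0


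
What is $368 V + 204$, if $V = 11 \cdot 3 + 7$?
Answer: $14924$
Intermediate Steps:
$V = 40$ ($V = 33 + 7 = 40$)
$368 V + 204 = 368 \cdot 40 + 204 = 14720 + 204 = 14924$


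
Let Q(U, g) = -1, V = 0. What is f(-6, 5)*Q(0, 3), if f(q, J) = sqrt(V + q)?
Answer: -I*sqrt(6) ≈ -2.4495*I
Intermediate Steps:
f(q, J) = sqrt(q) (f(q, J) = sqrt(0 + q) = sqrt(q))
f(-6, 5)*Q(0, 3) = sqrt(-6)*(-1) = (I*sqrt(6))*(-1) = -I*sqrt(6)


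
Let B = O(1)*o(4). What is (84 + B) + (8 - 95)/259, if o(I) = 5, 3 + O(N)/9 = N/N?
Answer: -1641/259 ≈ -6.3359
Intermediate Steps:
O(N) = -18 (O(N) = -27 + 9*(N/N) = -27 + 9*1 = -27 + 9 = -18)
B = -90 (B = -18*5 = -90)
(84 + B) + (8 - 95)/259 = (84 - 90) + (8 - 95)/259 = -6 - 87*1/259 = -6 - 87/259 = -1641/259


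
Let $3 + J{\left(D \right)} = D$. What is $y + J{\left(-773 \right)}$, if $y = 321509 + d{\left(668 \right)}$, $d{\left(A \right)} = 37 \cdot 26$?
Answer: $321695$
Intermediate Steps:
$J{\left(D \right)} = -3 + D$
$d{\left(A \right)} = 962$
$y = 322471$ ($y = 321509 + 962 = 322471$)
$y + J{\left(-773 \right)} = 322471 - 776 = 321695$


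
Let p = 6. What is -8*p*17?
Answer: -816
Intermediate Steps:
-8*p*17 = -8*6*17 = -48*17 = -816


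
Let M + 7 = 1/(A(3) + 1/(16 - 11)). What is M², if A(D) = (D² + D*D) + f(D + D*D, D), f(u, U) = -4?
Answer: 242064/5041 ≈ 48.019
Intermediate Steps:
A(D) = -4 + 2*D² (A(D) = (D² + D*D) - 4 = (D² + D²) - 4 = 2*D² - 4 = -4 + 2*D²)
M = -492/71 (M = -7 + 1/((-4 + 2*3²) + 1/(16 - 11)) = -7 + 1/((-4 + 2*9) + 1/5) = -7 + 1/((-4 + 18) + ⅕) = -7 + 1/(14 + ⅕) = -7 + 1/(71/5) = -7 + 5/71 = -492/71 ≈ -6.9296)
M² = (-492/71)² = 242064/5041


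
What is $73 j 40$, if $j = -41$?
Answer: $-119720$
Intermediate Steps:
$73 j 40 = 73 \left(-41\right) 40 = \left(-2993\right) 40 = -119720$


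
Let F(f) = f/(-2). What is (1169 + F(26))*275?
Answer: 317900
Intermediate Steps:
F(f) = -f/2 (F(f) = f*(-½) = -f/2)
(1169 + F(26))*275 = (1169 - ½*26)*275 = (1169 - 13)*275 = 1156*275 = 317900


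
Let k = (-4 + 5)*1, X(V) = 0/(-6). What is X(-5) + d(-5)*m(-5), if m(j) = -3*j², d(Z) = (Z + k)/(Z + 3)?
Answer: -150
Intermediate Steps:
X(V) = 0 (X(V) = 0*(-⅙) = 0)
k = 1 (k = 1*1 = 1)
d(Z) = (1 + Z)/(3 + Z) (d(Z) = (Z + 1)/(Z + 3) = (1 + Z)/(3 + Z))
X(-5) + d(-5)*m(-5) = 0 + ((1 - 5)/(3 - 5))*(-3*(-5)²) = 0 + (-4/(-2))*(-3*25) = 0 - ½*(-4)*(-75) = 0 + 2*(-75) = 0 - 150 = -150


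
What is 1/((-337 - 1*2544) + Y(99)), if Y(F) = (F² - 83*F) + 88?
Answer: -1/1209 ≈ -0.00082713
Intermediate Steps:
Y(F) = 88 + F² - 83*F
1/((-337 - 1*2544) + Y(99)) = 1/((-337 - 1*2544) + (88 + 99² - 83*99)) = 1/((-337 - 2544) + (88 + 9801 - 8217)) = 1/(-2881 + 1672) = 1/(-1209) = -1/1209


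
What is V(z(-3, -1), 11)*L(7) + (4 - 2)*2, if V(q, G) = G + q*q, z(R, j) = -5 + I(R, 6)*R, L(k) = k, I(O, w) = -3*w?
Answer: 16888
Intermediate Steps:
z(R, j) = -5 - 18*R (z(R, j) = -5 + (-3*6)*R = -5 - 18*R)
V(q, G) = G + q²
V(z(-3, -1), 11)*L(7) + (4 - 2)*2 = (11 + (-5 - 18*(-3))²)*7 + (4 - 2)*2 = (11 + (-5 + 54)²)*7 + 2*2 = (11 + 49²)*7 + 4 = (11 + 2401)*7 + 4 = 2412*7 + 4 = 16884 + 4 = 16888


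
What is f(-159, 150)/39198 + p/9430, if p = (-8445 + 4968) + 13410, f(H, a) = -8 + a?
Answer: 195346397/184818570 ≈ 1.0570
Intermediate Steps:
p = 9933 (p = -3477 + 13410 = 9933)
f(-159, 150)/39198 + p/9430 = (-8 + 150)/39198 + 9933/9430 = 142*(1/39198) + 9933*(1/9430) = 71/19599 + 9933/9430 = 195346397/184818570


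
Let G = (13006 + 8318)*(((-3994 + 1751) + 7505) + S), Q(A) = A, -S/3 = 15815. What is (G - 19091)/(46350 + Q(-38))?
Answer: -899529383/46312 ≈ -19423.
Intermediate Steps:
S = -47445 (S = -3*15815 = -47445)
G = -899510292 (G = (13006 + 8318)*(((-3994 + 1751) + 7505) - 47445) = 21324*((-2243 + 7505) - 47445) = 21324*(5262 - 47445) = 21324*(-42183) = -899510292)
(G - 19091)/(46350 + Q(-38)) = (-899510292 - 19091)/(46350 - 38) = -899529383/46312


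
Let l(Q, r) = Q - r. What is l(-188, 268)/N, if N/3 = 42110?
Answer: -76/21055 ≈ -0.0036096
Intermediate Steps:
N = 126330 (N = 3*42110 = 126330)
l(-188, 268)/N = (-188 - 1*268)/126330 = (-188 - 268)*(1/126330) = -456*1/126330 = -76/21055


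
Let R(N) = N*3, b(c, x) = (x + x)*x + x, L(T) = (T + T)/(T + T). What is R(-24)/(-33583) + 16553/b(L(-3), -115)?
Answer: 557795519/884408305 ≈ 0.63070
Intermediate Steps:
L(T) = 1 (L(T) = (2*T)/((2*T)) = (2*T)*(1/(2*T)) = 1)
b(c, x) = x + 2*x² (b(c, x) = (2*x)*x + x = 2*x² + x = x + 2*x²)
R(N) = 3*N
R(-24)/(-33583) + 16553/b(L(-3), -115) = (3*(-24))/(-33583) + 16553/((-115*(1 + 2*(-115)))) = -72*(-1/33583) + 16553/((-115*(1 - 230))) = 72/33583 + 16553/((-115*(-229))) = 72/33583 + 16553/26335 = 557795519/884408305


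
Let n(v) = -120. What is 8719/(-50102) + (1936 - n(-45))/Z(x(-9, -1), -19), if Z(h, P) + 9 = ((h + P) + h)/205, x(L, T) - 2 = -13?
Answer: -257724817/1152346 ≈ -223.65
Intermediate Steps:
x(L, T) = -11 (x(L, T) = 2 - 13 = -11)
Z(h, P) = -9 + P/205 + 2*h/205 (Z(h, P) = -9 + ((h + P) + h)/205 = -9 + ((P + h) + h)*(1/205) = -9 + (P + 2*h)*(1/205) = -9 + (P/205 + 2*h/205) = -9 + P/205 + 2*h/205)
8719/(-50102) + (1936 - n(-45))/Z(x(-9, -1), -19) = 8719/(-50102) + (1936 - 1*(-120))/(-9 + (1/205)*(-19) + (2/205)*(-11)) = 8719*(-1/50102) + (1936 + 120)/(-9 - 19/205 - 22/205) = -8719/50102 + 2056/(-46/5) = -8719/50102 + 2056*(-5/46) = -8719/50102 - 5140/23 = -257724817/1152346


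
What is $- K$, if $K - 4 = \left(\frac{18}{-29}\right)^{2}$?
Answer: $- \frac{3688}{841} \approx -4.3853$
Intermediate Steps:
$K = \frac{3688}{841}$ ($K = 4 + \left(\frac{18}{-29}\right)^{2} = 4 + \left(18 \left(- \frac{1}{29}\right)\right)^{2} = 4 + \left(- \frac{18}{29}\right)^{2} = 4 + \frac{324}{841} = \frac{3688}{841} \approx 4.3853$)
$- K = \left(-1\right) \frac{3688}{841} = - \frac{3688}{841}$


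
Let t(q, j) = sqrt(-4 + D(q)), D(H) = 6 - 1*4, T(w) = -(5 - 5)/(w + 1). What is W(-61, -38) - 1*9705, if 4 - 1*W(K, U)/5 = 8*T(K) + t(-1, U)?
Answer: -9685 - 5*I*sqrt(2) ≈ -9685.0 - 7.0711*I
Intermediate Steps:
T(w) = 0 (T(w) = -0/(1 + w) = -1*0 = 0)
D(H) = 2 (D(H) = 6 - 4 = 2)
t(q, j) = I*sqrt(2) (t(q, j) = sqrt(-4 + 2) = sqrt(-2) = I*sqrt(2))
W(K, U) = 20 - 5*I*sqrt(2) (W(K, U) = 20 - 5*(8*0 + I*sqrt(2)) = 20 - 5*(0 + I*sqrt(2)) = 20 - 5*I*sqrt(2))
W(-61, -38) - 1*9705 = (20 - 5*I*sqrt(2)) - 1*9705 = (20 - 5*I*sqrt(2)) - 9705 = -9685 - 5*I*sqrt(2)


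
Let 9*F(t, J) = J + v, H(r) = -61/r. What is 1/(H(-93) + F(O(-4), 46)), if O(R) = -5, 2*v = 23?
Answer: 558/3931 ≈ 0.14195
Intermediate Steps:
v = 23/2 (v = (1/2)*23 = 23/2 ≈ 11.500)
F(t, J) = 23/18 + J/9 (F(t, J) = (J + 23/2)/9 = (23/2 + J)/9 = 23/18 + J/9)
1/(H(-93) + F(O(-4), 46)) = 1/(-61/(-93) + (23/18 + (1/9)*46)) = 1/(-61*(-1/93) + (23/18 + 46/9)) = 1/(61/93 + 115/18) = 1/(3931/558) = 558/3931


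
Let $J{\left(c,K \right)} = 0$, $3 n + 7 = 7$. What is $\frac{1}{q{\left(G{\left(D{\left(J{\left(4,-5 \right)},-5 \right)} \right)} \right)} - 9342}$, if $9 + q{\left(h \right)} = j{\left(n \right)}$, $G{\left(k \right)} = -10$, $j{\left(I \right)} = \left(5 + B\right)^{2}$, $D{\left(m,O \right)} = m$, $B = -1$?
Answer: $- \frac{1}{9335} \approx -0.00010712$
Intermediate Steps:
$n = 0$ ($n = - \frac{7}{3} + \frac{1}{3} \cdot 7 = - \frac{7}{3} + \frac{7}{3} = 0$)
$j{\left(I \right)} = 16$ ($j{\left(I \right)} = \left(5 - 1\right)^{2} = 4^{2} = 16$)
$q{\left(h \right)} = 7$ ($q{\left(h \right)} = -9 + 16 = 7$)
$\frac{1}{q{\left(G{\left(D{\left(J{\left(4,-5 \right)},-5 \right)} \right)} \right)} - 9342} = \frac{1}{7 - 9342} = \frac{1}{-9335} = - \frac{1}{9335}$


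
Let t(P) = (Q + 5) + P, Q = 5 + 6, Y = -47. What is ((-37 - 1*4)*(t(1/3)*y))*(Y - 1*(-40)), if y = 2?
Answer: 28126/3 ≈ 9375.3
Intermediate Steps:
Q = 11
t(P) = 16 + P (t(P) = (11 + 5) + P = 16 + P)
((-37 - 1*4)*(t(1/3)*y))*(Y - 1*(-40)) = ((-37 - 1*4)*((16 + 1/3)*2))*(-47 - 1*(-40)) = ((-37 - 4)*((16 + ⅓)*2))*(-47 + 40) = -2009*2/3*(-7) = -41*98/3*(-7) = -4018/3*(-7) = 28126/3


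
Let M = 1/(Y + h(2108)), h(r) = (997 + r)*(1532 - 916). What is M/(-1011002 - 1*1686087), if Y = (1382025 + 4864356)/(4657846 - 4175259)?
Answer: -482587/2489523052138786149 ≈ -1.9385e-13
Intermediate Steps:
h(r) = 614152 + 616*r (h(r) = (997 + r)*616 = 614152 + 616*r)
Y = 6246381/482587 ≈ 12.944
M = 482587/923040749541 (M = 1/(6246381/482587 + (614152 + 616*2108)) = 1/(6246381/482587 + (614152 + 1298528)) = 1/(6246381/482587 + 1912680) = 1/(923040749541/482587) = 482587/923040749541 ≈ 5.2282e-7)
M/(-1011002 - 1*1686087) = 482587/(923040749541*(-1011002 - 1*1686087)) = 482587/(923040749541*(-1011002 - 1686087)) = (482587/923040749541)/(-2697089) = (482587/923040749541)*(-1/2697089) = -482587/2489523052138786149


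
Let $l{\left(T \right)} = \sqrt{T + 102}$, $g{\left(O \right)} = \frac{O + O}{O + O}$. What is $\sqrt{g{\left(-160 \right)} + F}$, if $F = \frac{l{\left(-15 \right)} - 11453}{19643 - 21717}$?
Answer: $\frac{\sqrt{28054998 - 2074 \sqrt{87}}}{2074} \approx 2.553$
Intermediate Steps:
$g{\left(O \right)} = 1$ ($g{\left(O \right)} = \frac{2 O}{2 O} = 2 O \frac{1}{2 O} = 1$)
$l{\left(T \right)} = \sqrt{102 + T}$
$F = \frac{11453}{2074} - \frac{\sqrt{87}}{2074}$ ($F = \frac{\sqrt{102 - 15} - 11453}{19643 - 21717} = \frac{\sqrt{87} - 11453}{-2074} = \left(-11453 + \sqrt{87}\right) \left(- \frac{1}{2074}\right) = \frac{11453}{2074} - \frac{\sqrt{87}}{2074} \approx 5.5177$)
$\sqrt{g{\left(-160 \right)} + F} = \sqrt{1 + \left(\frac{11453}{2074} - \frac{\sqrt{87}}{2074}\right)} = \sqrt{\frac{13527}{2074} - \frac{\sqrt{87}}{2074}}$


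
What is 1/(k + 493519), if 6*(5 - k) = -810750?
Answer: 1/628649 ≈ 1.5907e-6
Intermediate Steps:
k = 135130 (k = 5 - ⅙*(-810750) = 5 + 135125 = 135130)
1/(k + 493519) = 1/(135130 + 493519) = 1/628649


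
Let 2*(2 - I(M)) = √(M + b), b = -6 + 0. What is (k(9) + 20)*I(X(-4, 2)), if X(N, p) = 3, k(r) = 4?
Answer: 48 - 12*I*√3 ≈ 48.0 - 20.785*I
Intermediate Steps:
b = -6
I(M) = 2 - √(-6 + M)/2 (I(M) = 2 - √(M - 6)/2 = 2 - √(-6 + M)/2)
(k(9) + 20)*I(X(-4, 2)) = (4 + 20)*(2 - √(-6 + 3)/2) = 24*(2 - I*√3/2) = 48 - 12*I*√3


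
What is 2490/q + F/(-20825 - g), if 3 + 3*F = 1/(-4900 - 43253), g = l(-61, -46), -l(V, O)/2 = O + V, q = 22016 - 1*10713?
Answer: 7569422354870/34352901600003 ≈ 0.22034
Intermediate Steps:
q = 11303 (q = 22016 - 10713 = 11303)
l(V, O) = -2*O - 2*V (l(V, O) = -2*(O + V) = -2*O - 2*V)
g = 214 (g = -2*(-46) - 2*(-61) = 92 + 122 = 214)
F = -144460/144459 (F = -1 + 1/(3*(-4900 - 43253)) = -1 + (⅓)/(-48153) = -1 + (⅓)*(-1/48153) = -1 - 1/144459 = -144460/144459 ≈ -1.0000)
2490/q + F/(-20825 - g) = 2490/11303 - 144460/(144459*(-20825 - 1*214)) = 2490*(1/11303) - 144460/(144459*(-20825 - 214)) = 2490/11303 - 144460/144459/(-21039) = 2490/11303 - 144460/144459*(-1/21039) = 2490/11303 + 144460/3039272901 = 7569422354870/34352901600003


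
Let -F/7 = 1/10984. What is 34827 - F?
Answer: 382539775/10984 ≈ 34827.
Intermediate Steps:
F = -7/10984 ≈ -0.00063729
34827 - F = 34827 - 1*(-7/10984) = 34827 + 7/10984 = 382539775/10984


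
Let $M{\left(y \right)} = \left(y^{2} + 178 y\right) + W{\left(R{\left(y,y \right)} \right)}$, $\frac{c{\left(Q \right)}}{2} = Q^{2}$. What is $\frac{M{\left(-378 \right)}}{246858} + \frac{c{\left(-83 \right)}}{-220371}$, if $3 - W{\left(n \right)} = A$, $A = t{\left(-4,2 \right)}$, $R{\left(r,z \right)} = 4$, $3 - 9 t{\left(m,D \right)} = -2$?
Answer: $\frac{19889065141}{81600516477} \approx 0.24374$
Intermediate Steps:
$t{\left(m,D \right)} = \frac{5}{9}$ ($t{\left(m,D \right)} = \frac{1}{3} - - \frac{2}{9} = \frac{1}{3} + \frac{2}{9} = \frac{5}{9}$)
$A = \frac{5}{9} \approx 0.55556$
$W{\left(n \right)} = \frac{22}{9}$ ($W{\left(n \right)} = 3 - \frac{5}{9} = \frac{22}{9}$)
$c{\left(Q \right)} = 2 Q^{2}$
$M{\left(y \right)} = \frac{22}{9} + y^{2} + 178 y$ ($M{\left(y \right)} = \left(y^{2} + 178 y\right) + \frac{22}{9} = \frac{22}{9} + y^{2} + 178 y$)
$\frac{M{\left(-378 \right)}}{246858} + \frac{c{\left(-83 \right)}}{-220371} = \frac{\frac{22}{9} + \left(-378\right)^{2} + 178 \left(-378\right)}{246858} + \frac{2 \left(-83\right)^{2}}{-220371} = \left(\frac{22}{9} + 142884 - 67284\right) \frac{1}{246858} + 2 \cdot 6889 \left(- \frac{1}{220371}\right) = \frac{680422}{9} \cdot \frac{1}{246858} + 13778 \left(- \frac{1}{220371}\right) = \frac{340211}{1110861} - \frac{13778}{220371} = \frac{19889065141}{81600516477}$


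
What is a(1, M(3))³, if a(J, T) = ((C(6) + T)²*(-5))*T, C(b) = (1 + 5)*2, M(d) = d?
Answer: -38443359375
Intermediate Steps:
C(b) = 12 (C(b) = 6*2 = 12)
a(J, T) = -5*T*(12 + T)² (a(J, T) = ((12 + T)²*(-5))*T = (-5*(12 + T)²)*T = -5*T*(12 + T)²)
a(1, M(3))³ = (-5*3*(12 + 3)²)³ = (-5*3*15²)³ = (-5*3*225)³ = (-3375)³ = -38443359375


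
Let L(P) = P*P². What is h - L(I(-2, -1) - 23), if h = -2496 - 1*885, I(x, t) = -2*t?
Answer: 5880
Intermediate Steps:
h = -3381 (h = -2496 - 885 = -3381)
L(P) = P³
h - L(I(-2, -1) - 23) = -3381 - (-2*(-1) - 23)³ = -3381 - (2 - 23)³ = -3381 - 1*(-21)³ = -3381 - 1*(-9261) = -3381 + 9261 = 5880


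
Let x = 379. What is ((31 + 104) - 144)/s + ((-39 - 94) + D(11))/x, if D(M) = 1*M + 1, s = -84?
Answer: -2251/10612 ≈ -0.21212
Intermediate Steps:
D(M) = 1 + M (D(M) = M + 1 = 1 + M)
((31 + 104) - 144)/s + ((-39 - 94) + D(11))/x = ((31 + 104) - 144)/(-84) + ((-39 - 94) + (1 + 11))/379 = (135 - 144)*(-1/84) + (-133 + 12)*(1/379) = -9*(-1/84) - 121*1/379 = 3/28 - 121/379 = -2251/10612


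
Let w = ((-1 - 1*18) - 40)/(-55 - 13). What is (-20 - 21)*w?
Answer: -2419/68 ≈ -35.574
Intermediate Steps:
w = 59/68 (w = ((-1 - 18) - 40)/(-68) = (-19 - 40)*(-1/68) = -59*(-1/68) = 59/68 ≈ 0.86765)
(-20 - 21)*w = (-20 - 21)*(59/68) = -41*59/68 = -2419/68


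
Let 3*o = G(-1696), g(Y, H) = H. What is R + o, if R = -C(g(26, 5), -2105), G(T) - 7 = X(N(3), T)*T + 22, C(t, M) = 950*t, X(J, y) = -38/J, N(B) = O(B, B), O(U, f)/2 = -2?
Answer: -10111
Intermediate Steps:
O(U, f) = -4 (O(U, f) = 2*(-2) = -4)
N(B) = -4
G(T) = 29 + 19*T/2 (G(T) = 7 + ((-38/(-4))*T + 22) = 7 + ((-38*(-¼))*T + 22) = 7 + (19*T/2 + 22) = 7 + (22 + 19*T/2) = 29 + 19*T/2)
o = -5361 (o = (29 + (19/2)*(-1696))/3 = (29 - 16112)/3 = (⅓)*(-16083) = -5361)
R = -4750 (R = -950*5 = -1*4750 = -4750)
R + o = -4750 - 5361 = -10111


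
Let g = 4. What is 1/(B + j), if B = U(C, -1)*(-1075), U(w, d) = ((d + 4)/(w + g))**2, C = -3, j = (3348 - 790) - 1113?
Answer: -1/8230 ≈ -0.00012151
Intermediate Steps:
j = 1445 (j = 2558 - 1113 = 1445)
U(w, d) = (4 + d)**2/(4 + w)**2 (U(w, d) = ((d + 4)/(w + 4))**2 = ((4 + d)/(4 + w))**2 = (4 + d)**2/(4 + w)**2)
B = -9675 (B = ((4 - 1)**2/(4 - 3)**2)*(-1075) = (3**2/1**2)*(-1075) = (9*1)*(-1075) = 9*(-1075) = -9675)
1/(B + j) = 1/(-9675 + 1445) = 1/(-8230) = -1/8230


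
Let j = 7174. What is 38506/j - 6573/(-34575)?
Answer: 229749942/41340175 ≈ 5.5575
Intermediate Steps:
38506/j - 6573/(-34575) = 38506/7174 - 6573/(-34575) = 38506*(1/7174) - 6573*(-1/34575) = 19253/3587 + 2191/11525 = 229749942/41340175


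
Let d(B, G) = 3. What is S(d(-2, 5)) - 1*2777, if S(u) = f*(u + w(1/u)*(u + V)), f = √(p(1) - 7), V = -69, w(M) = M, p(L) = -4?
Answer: -2777 - 19*I*√11 ≈ -2777.0 - 63.016*I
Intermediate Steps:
f = I*√11 (f = √(-4 - 7) = √(-11) = I*√11 ≈ 3.3166*I)
S(u) = I*√11*(u + (-69 + u)/u) (S(u) = (I*√11)*(u + (1/u)*(u - 69)) = (I*√11)*(u + (-69 + u)/u) = I*√11*(u + (-69 + u)/u))
S(d(-2, 5)) - 1*2777 = I*√11*(-69 + 3*(1 + 3))/3 - 1*2777 = I*√11*(⅓)*(-69 + 3*4) - 2777 = I*√11*(⅓)*(-69 + 12) - 2777 = I*√11*(⅓)*(-57) - 2777 = -19*I*√11 - 2777 = -2777 - 19*I*√11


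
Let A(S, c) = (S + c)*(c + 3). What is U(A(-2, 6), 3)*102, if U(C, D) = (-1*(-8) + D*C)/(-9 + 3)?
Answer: -1972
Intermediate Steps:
A(S, c) = (3 + c)*(S + c) (A(S, c) = (S + c)*(3 + c) = (3 + c)*(S + c))
U(C, D) = -4/3 - C*D/6 (U(C, D) = (8 + C*D)/(-6) = (8 + C*D)*(-⅙) = -4/3 - C*D/6)
U(A(-2, 6), 3)*102 = (-4/3 - ⅙*(6² + 3*(-2) + 3*6 - 2*6)*3)*102 = (-4/3 - ⅙*(36 - 6 + 18 - 12)*3)*102 = (-4/3 - ⅙*36*3)*102 = (-4/3 - 18)*102 = -58/3*102 = -1972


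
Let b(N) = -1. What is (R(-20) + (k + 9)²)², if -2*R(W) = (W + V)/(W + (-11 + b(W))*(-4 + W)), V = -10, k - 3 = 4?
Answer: 4709116129/71824 ≈ 65565.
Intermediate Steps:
k = 7 (k = 3 + 4 = 7)
R(W) = -(-10 + W)/(2*(48 - 11*W)) (R(W) = -(W - 10)/(2*(W + (-11 - 1)*(-4 + W))) = -(-10 + W)/(2*(W - 12*(-4 + W))) = -(-10 + W)/(2*(W + (48 - 12*W))) = -(-10 + W)/(2*(48 - 11*W)))
(R(-20) + (k + 9)²)² = ((10 - 1*(-20))/(2*(48 - 11*(-20))) + (7 + 9)²)² = ((10 + 20)/(2*(48 + 220)) + 16²)² = ((½)*30/268 + 256)² = ((½)*(1/268)*30 + 256)² = (15/268 + 256)² = (68623/268)² = 4709116129/71824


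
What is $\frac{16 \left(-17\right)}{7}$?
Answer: $- \frac{272}{7} \approx -38.857$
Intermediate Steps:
$\frac{16 \left(-17\right)}{7} = \left(-272\right) \frac{1}{7} = - \frac{272}{7}$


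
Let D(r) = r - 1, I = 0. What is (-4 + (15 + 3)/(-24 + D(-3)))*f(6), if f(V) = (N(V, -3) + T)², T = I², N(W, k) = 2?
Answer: -130/7 ≈ -18.571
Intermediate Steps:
D(r) = -1 + r
T = 0 (T = 0² = 0)
f(V) = 4 (f(V) = (2 + 0)² = 2² = 4)
(-4 + (15 + 3)/(-24 + D(-3)))*f(6) = (-4 + (15 + 3)/(-24 + (-1 - 3)))*4 = (-4 + 18/(-24 - 4))*4 = (-4 + 18/(-28))*4 = (-4 + 18*(-1/28))*4 = (-4 - 9/14)*4 = -65/14*4 = -130/7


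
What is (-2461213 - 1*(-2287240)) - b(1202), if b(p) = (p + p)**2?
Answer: -5953189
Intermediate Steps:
b(p) = 4*p**2 (b(p) = (2*p)**2 = 4*p**2)
(-2461213 - 1*(-2287240)) - b(1202) = (-2461213 - 1*(-2287240)) - 4*1202**2 = (-2461213 + 2287240) - 4*1444804 = -173973 - 1*5779216 = -173973 - 5779216 = -5953189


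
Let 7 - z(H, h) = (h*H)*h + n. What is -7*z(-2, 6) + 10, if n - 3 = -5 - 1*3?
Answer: -578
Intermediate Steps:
n = -5 (n = 3 + (-5 - 1*3) = 3 + (-5 - 3) = 3 - 8 = -5)
z(H, h) = 12 - H*h² (z(H, h) = 7 - ((h*H)*h - 5) = 7 - ((H*h)*h - 5) = 7 - (H*h² - 5) = 7 - (-5 + H*h²) = 7 + (5 - H*h²) = 12 - H*h²)
-7*z(-2, 6) + 10 = -7*(12 - 1*(-2)*6²) + 10 = -7*(12 - 1*(-2)*36) + 10 = -7*(12 + 72) + 10 = -7*84 + 10 = -588 + 10 = -578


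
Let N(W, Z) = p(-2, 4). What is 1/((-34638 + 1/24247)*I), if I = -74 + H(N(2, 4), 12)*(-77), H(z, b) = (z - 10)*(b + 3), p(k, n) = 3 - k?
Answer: -24247/4788085102085 ≈ -5.0640e-9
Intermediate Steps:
N(W, Z) = 5 (N(W, Z) = 3 - 1*(-2) = 3 + 2 = 5)
H(z, b) = (-10 + z)*(3 + b)
I = 5701 (I = -74 + (-30 - 10*12 + 3*5 + 12*5)*(-77) = -74 + (-30 - 120 + 15 + 60)*(-77) = -74 - 75*(-77) = -74 + 5775 = 5701)
1/((-34638 + 1/24247)*I) = 1/(-34638 + 1/24247*5701) = (1/5701)/(-34638 + 1/24247) = (1/5701)/(-839867585/24247) = -24247/839867585*1/5701 = -24247/4788085102085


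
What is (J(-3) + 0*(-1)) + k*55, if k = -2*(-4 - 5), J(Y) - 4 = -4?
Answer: 990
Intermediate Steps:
J(Y) = 0 (J(Y) = 4 - 4 = 0)
k = 18 (k = -2*(-9) = 18)
(J(-3) + 0*(-1)) + k*55 = (0 + 0*(-1)) + 18*55 = (0 + 0) + 990 = 0 + 990 = 990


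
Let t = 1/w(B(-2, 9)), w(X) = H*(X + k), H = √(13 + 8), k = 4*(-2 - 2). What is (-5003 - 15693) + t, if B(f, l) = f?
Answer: -20696 - √21/378 ≈ -20696.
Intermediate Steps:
k = -16 (k = 4*(-4) = -16)
H = √21 ≈ 4.5826
w(X) = √21*(-16 + X) (w(X) = √21*(X - 16) = √21*(-16 + X))
t = -√21/378 (t = 1/(√21*(-16 - 2)) = 1/(√21*(-18)) = 1/(-18*√21) = -√21/378 ≈ -0.012123)
(-5003 - 15693) + t = (-5003 - 15693) - √21/378 = -20696 - √21/378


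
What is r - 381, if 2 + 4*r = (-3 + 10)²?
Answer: -1477/4 ≈ -369.25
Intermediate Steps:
r = 47/4 (r = -½ + (-3 + 10)²/4 = -½ + (¼)*7² = -½ + (¼)*49 = -½ + 49/4 = 47/4 ≈ 11.750)
r - 381 = 47/4 - 381 = -1477/4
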